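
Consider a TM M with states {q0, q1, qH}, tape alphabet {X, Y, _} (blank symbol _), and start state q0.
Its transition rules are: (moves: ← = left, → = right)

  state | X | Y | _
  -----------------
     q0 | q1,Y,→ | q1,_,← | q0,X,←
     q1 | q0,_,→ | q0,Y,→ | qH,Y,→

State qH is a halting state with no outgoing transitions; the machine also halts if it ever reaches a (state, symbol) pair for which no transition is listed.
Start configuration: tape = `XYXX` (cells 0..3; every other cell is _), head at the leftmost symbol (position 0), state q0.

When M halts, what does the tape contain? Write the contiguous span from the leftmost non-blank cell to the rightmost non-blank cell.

state=q0 head=0 tape=_[X]YXX_   (q0,X)→(q1,Y,→)
state=q1 head=1 tape=_Y[Y]XX_   (q1,Y)→(q0,Y,→)
state=q0 head=2 tape=_YY[X]X_   (q0,X)→(q1,Y,→)
state=q1 head=3 tape=_YYY[X]_   (q1,X)→(q0,_,→)
state=q0 head=4 tape=_YYY_[_]   (q0,_)→(q0,X,←)
state=q0 head=3 tape=_YYY[_]X   (q0,_)→(q0,X,←)
state=q0 head=2 tape=_YY[Y]XX   (q0,Y)→(q1,_,←)
state=q1 head=1 tape=_Y[Y]_XX   (q1,Y)→(q0,Y,→)
state=q0 head=2 tape=_YY[_]XX   (q0,_)→(q0,X,←)
state=q0 head=1 tape=_Y[Y]XXX   (q0,Y)→(q1,_,←)
state=q1 head=0 tape=_[Y]_XXX   (q1,Y)→(q0,Y,→)
state=q0 head=1 tape=_Y[_]XXX   (q0,_)→(q0,X,←)
state=q0 head=0 tape=_[Y]XXXX   (q0,Y)→(q1,_,←)
state=q1 head=-1 tape=[_]_XXXX   (q1,_)→(qH,Y,→)
state=qH head=0 tape=Y[_]XXXX
The non-blank tape span at halt is Y_XXXX.

Y_XXXX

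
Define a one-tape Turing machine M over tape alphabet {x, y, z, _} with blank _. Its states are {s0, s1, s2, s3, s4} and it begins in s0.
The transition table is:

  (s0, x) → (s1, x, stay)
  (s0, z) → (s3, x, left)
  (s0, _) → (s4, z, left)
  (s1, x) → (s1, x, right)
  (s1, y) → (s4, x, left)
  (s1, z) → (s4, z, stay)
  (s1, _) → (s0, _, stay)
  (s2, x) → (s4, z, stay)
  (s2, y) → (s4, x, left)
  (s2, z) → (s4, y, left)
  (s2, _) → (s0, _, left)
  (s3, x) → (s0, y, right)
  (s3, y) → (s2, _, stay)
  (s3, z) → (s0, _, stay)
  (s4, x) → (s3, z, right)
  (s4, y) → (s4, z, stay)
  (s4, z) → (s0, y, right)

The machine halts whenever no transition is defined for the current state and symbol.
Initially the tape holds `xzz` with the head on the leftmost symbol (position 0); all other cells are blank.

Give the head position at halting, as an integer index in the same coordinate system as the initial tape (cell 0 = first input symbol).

s0 | __[x]zz   read x → write x, move stay, go to s1
s1 | __[x]zz   read x → write x, move right, go to s1
s1 | __x[z]z   read z → write z, move stay, go to s4
s4 | __x[z]z   read z → write y, move right, go to s0
s0 | __xy[z]   read z → write x, move left, go to s3
s3 | __x[y]x   read y → write _, move stay, go to s2
s2 | __x[_]x   read _ → write _, move left, go to s0
s0 | __[x]_x   read x → write x, move stay, go to s1
s1 | __[x]_x   read x → write x, move right, go to s1
s1 | __x[_]x   read _ → write _, move stay, go to s0
s0 | __x[_]x   read _ → write z, move left, go to s4
s4 | __[x]zx   read x → write z, move right, go to s3
s3 | __z[z]x   read z → write _, move stay, go to s0
s0 | __z[_]x   read _ → write z, move left, go to s4
s4 | __[z]zx   read z → write y, move right, go to s0
s0 | __y[z]x   read z → write x, move left, go to s3
s3 | __[y]xx   read y → write _, move stay, go to s2
s2 | __[_]xx   read _ → write _, move left, go to s0
s0 | _[_]_xx   read _ → write z, move left, go to s4
s4 | [_]z_xx
At halt the head is at cell -2.

-2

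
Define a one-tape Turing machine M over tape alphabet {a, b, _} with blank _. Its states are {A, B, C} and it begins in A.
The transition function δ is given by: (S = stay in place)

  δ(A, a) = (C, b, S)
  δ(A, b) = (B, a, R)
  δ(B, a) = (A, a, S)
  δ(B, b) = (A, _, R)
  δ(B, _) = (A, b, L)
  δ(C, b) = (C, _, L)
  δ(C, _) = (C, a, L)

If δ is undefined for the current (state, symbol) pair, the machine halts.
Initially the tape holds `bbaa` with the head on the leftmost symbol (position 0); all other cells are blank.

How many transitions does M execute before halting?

5

state=A head=0 tape=[b]baa   (A,b)→(B,a,R)
state=B head=1 tape=a[b]aa   (B,b)→(A,_,R)
state=A head=2 tape=a_[a]a   (A,a)→(C,b,S)
state=C head=2 tape=a_[b]a   (C,b)→(C,_,L)
state=C head=1 tape=a[_]_a   (C,_)→(C,a,L)
state=C head=0 tape=[a]a_a
M halts after 5 transitions.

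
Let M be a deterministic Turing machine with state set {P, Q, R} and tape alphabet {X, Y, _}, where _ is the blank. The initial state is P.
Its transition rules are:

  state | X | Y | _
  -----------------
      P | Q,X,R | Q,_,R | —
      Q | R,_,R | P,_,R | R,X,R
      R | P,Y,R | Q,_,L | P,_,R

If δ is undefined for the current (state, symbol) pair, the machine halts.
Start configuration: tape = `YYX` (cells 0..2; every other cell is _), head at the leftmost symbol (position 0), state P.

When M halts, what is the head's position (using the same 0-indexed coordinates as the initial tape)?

state=P head=0 tape=[Y]YX___   (P,Y)→(Q,_,R)
state=Q head=1 tape=_[Y]X___   (Q,Y)→(P,_,R)
state=P head=2 tape=__[X]___   (P,X)→(Q,X,R)
state=Q head=3 tape=__X[_]__   (Q,_)→(R,X,R)
state=R head=4 tape=__XX[_]_   (R,_)→(P,_,R)
state=P head=5 tape=__XX_[_]
At halt the head is at cell 5.

5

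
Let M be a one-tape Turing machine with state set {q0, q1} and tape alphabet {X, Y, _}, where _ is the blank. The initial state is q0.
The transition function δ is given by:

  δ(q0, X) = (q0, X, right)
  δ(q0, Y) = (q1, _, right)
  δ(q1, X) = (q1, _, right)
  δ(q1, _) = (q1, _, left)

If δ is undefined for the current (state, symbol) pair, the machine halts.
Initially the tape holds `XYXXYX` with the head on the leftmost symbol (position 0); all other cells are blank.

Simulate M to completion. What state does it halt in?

q0 | [X]YXXYX   read X → write X, move right, go to q0
q0 | X[Y]XXYX   read Y → write _, move right, go to q1
q1 | X_[X]XYX   read X → write _, move right, go to q1
q1 | X__[X]YX   read X → write _, move right, go to q1
q1 | X___[Y]X
No transition is defined for (q1, Y); M halts in state q1.

q1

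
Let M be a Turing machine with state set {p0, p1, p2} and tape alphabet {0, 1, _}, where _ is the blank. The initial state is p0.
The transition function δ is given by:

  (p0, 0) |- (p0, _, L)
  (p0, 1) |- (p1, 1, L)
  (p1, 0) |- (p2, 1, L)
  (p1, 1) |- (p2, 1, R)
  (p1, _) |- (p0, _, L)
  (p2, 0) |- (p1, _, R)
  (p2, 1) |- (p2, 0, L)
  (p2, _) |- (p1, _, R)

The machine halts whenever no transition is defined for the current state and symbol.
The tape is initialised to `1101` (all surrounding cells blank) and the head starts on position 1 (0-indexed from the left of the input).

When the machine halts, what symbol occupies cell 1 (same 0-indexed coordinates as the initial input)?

p0 | _1[1]01_   read 1 → write 1, move L, go to p1
p1 | _[1]101_   read 1 → write 1, move R, go to p2
p2 | _1[1]01_   read 1 → write 0, move L, go to p2
p2 | _[1]001_   read 1 → write 0, move L, go to p2
p2 | [_]0001_   read _ → write _, move R, go to p1
p1 | _[0]001_   read 0 → write 1, move L, go to p2
p2 | [_]1001_   read _ → write _, move R, go to p1
p1 | _[1]001_   read 1 → write 1, move R, go to p2
p2 | _1[0]01_   read 0 → write _, move R, go to p1
p1 | _1_[0]1_   read 0 → write 1, move L, go to p2
p2 | _1[_]11_   read _ → write _, move R, go to p1
p1 | _1_[1]1_   read 1 → write 1, move R, go to p2
p2 | _1_1[1]_   read 1 → write 0, move L, go to p2
p2 | _1_[1]0_   read 1 → write 0, move L, go to p2
p2 | _1[_]00_   read _ → write _, move R, go to p1
p1 | _1_[0]0_   read 0 → write 1, move L, go to p2
p2 | _1[_]10_   read _ → write _, move R, go to p1
p1 | _1_[1]0_   read 1 → write 1, move R, go to p2
p2 | _1_1[0]_   read 0 → write _, move R, go to p1
p1 | _1_1_[_]   read _ → write _, move L, go to p0
p0 | _1_1[_]_
Cell 1 holds _ when M halts.

_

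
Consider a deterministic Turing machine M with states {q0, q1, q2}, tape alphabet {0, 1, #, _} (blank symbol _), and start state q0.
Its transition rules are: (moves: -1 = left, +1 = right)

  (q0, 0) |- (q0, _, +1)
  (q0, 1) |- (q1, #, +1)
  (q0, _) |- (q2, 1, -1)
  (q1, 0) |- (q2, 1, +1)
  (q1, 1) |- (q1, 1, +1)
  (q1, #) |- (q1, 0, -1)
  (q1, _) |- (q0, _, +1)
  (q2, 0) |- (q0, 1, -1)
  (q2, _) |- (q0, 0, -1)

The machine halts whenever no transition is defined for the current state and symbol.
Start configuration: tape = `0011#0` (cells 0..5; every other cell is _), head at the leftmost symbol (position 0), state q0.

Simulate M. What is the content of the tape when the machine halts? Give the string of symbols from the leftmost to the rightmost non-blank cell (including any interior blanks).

state=q0 head=0 tape=[0]011#0__   (q0,0)→(q0,_,+1)
state=q0 head=1 tape=_[0]11#0__   (q0,0)→(q0,_,+1)
state=q0 head=2 tape=__[1]1#0__   (q0,1)→(q1,#,+1)
state=q1 head=3 tape=__#[1]#0__   (q1,1)→(q1,1,+1)
state=q1 head=4 tape=__#1[#]0__   (q1,#)→(q1,0,-1)
state=q1 head=3 tape=__#[1]00__   (q1,1)→(q1,1,+1)
state=q1 head=4 tape=__#1[0]0__   (q1,0)→(q2,1,+1)
state=q2 head=5 tape=__#11[0]__   (q2,0)→(q0,1,-1)
state=q0 head=4 tape=__#1[1]1__   (q0,1)→(q1,#,+1)
state=q1 head=5 tape=__#1#[1]__   (q1,1)→(q1,1,+1)
state=q1 head=6 tape=__#1#1[_]_   (q1,_)→(q0,_,+1)
state=q0 head=7 tape=__#1#1_[_]   (q0,_)→(q2,1,-1)
state=q2 head=6 tape=__#1#1[_]1   (q2,_)→(q0,0,-1)
state=q0 head=5 tape=__#1#[1]01   (q0,1)→(q1,#,+1)
state=q1 head=6 tape=__#1##[0]1   (q1,0)→(q2,1,+1)
state=q2 head=7 tape=__#1##1[1]
The non-blank tape span at halt is #1##11.

#1##11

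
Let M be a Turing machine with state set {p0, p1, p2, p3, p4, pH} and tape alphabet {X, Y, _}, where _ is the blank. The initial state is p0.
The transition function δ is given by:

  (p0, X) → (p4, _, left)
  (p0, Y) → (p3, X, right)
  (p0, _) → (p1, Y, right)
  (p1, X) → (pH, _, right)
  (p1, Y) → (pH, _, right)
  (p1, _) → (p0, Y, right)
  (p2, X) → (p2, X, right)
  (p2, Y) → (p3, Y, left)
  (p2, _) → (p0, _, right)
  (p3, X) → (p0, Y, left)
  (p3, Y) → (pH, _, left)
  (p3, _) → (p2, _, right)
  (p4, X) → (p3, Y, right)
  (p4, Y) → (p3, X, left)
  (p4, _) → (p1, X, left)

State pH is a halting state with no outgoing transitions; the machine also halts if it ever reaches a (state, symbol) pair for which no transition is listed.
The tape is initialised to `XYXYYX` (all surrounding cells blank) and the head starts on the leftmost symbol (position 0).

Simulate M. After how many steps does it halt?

p0 | ___[X]YXYYX   read X → write _, move left, go to p4
p4 | __[_]_YXYYX   read _ → write X, move left, go to p1
p1 | _[_]X_YXYYX   read _ → write Y, move right, go to p0
p0 | _Y[X]_YXYYX   read X → write _, move left, go to p4
p4 | _[Y]__YXYYX   read Y → write X, move left, go to p3
p3 | [_]X__YXYYX   read _ → write _, move right, go to p2
p2 | _[X]__YXYYX   read X → write X, move right, go to p2
p2 | _X[_]_YXYYX   read _ → write _, move right, go to p0
p0 | _X_[_]YXYYX   read _ → write Y, move right, go to p1
p1 | _X_Y[Y]XYYX   read Y → write _, move right, go to pH
pH | _X_Y_[X]YYX
M halts after 10 transitions.

10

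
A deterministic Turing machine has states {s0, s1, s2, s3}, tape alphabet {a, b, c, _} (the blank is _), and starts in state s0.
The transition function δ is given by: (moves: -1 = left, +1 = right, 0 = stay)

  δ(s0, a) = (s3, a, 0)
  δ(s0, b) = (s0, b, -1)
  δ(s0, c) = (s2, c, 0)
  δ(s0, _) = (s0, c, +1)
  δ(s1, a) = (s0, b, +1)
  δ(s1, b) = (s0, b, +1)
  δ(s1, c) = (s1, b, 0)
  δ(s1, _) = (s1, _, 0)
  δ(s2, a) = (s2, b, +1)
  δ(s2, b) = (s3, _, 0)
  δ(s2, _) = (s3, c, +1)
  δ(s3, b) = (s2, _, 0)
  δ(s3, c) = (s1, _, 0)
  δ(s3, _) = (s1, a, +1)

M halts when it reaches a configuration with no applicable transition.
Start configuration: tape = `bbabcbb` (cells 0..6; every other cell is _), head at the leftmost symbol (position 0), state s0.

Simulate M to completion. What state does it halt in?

s2

s0 | _[b]babcbb   read b → write b, move -1, go to s0
s0 | [_]bbabcbb   read _ → write c, move +1, go to s0
s0 | c[b]babcbb   read b → write b, move -1, go to s0
s0 | [c]bbabcbb   read c → write c, move 0, go to s2
s2 | [c]bbabcbb
No transition is defined for (s2, c); M halts in state s2.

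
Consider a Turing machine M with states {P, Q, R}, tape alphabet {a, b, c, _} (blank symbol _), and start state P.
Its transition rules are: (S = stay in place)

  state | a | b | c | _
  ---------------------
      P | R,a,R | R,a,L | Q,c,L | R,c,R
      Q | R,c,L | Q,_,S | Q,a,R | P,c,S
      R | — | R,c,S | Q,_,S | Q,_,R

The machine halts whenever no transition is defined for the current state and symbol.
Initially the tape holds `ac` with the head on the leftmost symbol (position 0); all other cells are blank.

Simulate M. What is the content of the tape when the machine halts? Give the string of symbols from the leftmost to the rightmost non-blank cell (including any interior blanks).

acc

state=P head=0 tape=_[a]c_   (P,a)→(R,a,R)
state=R head=1 tape=_a[c]_   (R,c)→(Q,_,S)
state=Q head=1 tape=_a[_]_   (Q,_)→(P,c,S)
state=P head=1 tape=_a[c]_   (P,c)→(Q,c,L)
state=Q head=0 tape=_[a]c_   (Q,a)→(R,c,L)
state=R head=-1 tape=[_]cc_   (R,_)→(Q,_,R)
state=Q head=0 tape=_[c]c_   (Q,c)→(Q,a,R)
state=Q head=1 tape=_a[c]_   (Q,c)→(Q,a,R)
state=Q head=2 tape=_aa[_]   (Q,_)→(P,c,S)
state=P head=2 tape=_aa[c]   (P,c)→(Q,c,L)
state=Q head=1 tape=_a[a]c   (Q,a)→(R,c,L)
state=R head=0 tape=_[a]cc
The non-blank tape span at halt is acc.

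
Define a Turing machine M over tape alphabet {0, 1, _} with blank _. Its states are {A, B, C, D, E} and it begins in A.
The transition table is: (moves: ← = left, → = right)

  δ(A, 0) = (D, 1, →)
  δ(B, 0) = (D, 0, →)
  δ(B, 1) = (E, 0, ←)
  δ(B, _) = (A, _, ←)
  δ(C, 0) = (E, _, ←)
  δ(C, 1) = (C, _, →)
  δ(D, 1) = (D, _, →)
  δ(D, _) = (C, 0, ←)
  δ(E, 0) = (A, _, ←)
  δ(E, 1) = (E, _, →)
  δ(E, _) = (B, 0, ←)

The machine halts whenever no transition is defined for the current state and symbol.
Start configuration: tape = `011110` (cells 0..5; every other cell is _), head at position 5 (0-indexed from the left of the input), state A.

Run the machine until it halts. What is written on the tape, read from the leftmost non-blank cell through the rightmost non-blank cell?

011__0

A | 01111[0]_   read 0 → write 1, move →, go to D
D | 011111[_]   read _ → write 0, move ←, go to C
C | 01111[1]0   read 1 → write _, move →, go to C
C | 01111_[0]   read 0 → write _, move ←, go to E
E | 01111[_]_   read _ → write 0, move ←, go to B
B | 0111[1]0_   read 1 → write 0, move ←, go to E
E | 011[1]00_   read 1 → write _, move →, go to E
E | 011_[0]0_   read 0 → write _, move ←, go to A
A | 011[_]_0_
The non-blank tape span at halt is 011__0.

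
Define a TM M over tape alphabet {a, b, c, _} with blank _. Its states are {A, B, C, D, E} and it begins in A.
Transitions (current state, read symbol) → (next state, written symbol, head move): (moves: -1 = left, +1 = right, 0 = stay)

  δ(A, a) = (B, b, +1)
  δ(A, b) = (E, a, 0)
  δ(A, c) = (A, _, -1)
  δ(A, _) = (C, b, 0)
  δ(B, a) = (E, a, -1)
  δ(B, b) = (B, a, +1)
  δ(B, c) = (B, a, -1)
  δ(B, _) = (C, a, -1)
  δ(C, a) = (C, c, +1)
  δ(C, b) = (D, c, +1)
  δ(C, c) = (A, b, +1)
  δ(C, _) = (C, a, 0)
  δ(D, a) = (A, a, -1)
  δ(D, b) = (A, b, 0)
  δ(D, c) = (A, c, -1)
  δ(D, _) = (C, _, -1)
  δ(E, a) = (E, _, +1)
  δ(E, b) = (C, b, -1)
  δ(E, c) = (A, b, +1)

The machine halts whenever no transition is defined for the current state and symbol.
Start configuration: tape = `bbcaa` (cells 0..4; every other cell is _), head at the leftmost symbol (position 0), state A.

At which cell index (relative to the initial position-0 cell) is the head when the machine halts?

A | _[b]bcaa   read b → write a, move 0, go to E
E | _[a]bcaa   read a → write _, move +1, go to E
E | __[b]caa   read b → write b, move -1, go to C
C | _[_]bcaa   read _ → write a, move 0, go to C
C | _[a]bcaa   read a → write c, move +1, go to C
C | _c[b]caa   read b → write c, move +1, go to D
D | _cc[c]aa   read c → write c, move -1, go to A
A | _c[c]caa   read c → write _, move -1, go to A
A | _[c]_caa   read c → write _, move -1, go to A
A | [_]__caa   read _ → write b, move 0, go to C
C | [b]__caa   read b → write c, move +1, go to D
D | c[_]_caa   read _ → write _, move -1, go to C
C | [c]__caa   read c → write b, move +1, go to A
A | b[_]_caa   read _ → write b, move 0, go to C
C | b[b]_caa   read b → write c, move +1, go to D
D | bc[_]caa   read _ → write _, move -1, go to C
C | b[c]_caa   read c → write b, move +1, go to A
A | bb[_]caa   read _ → write b, move 0, go to C
C | bb[b]caa   read b → write c, move +1, go to D
D | bbc[c]aa   read c → write c, move -1, go to A
A | bb[c]caa   read c → write _, move -1, go to A
A | b[b]_caa   read b → write a, move 0, go to E
E | b[a]_caa   read a → write _, move +1, go to E
E | b_[_]caa
At halt the head is at cell 1.

1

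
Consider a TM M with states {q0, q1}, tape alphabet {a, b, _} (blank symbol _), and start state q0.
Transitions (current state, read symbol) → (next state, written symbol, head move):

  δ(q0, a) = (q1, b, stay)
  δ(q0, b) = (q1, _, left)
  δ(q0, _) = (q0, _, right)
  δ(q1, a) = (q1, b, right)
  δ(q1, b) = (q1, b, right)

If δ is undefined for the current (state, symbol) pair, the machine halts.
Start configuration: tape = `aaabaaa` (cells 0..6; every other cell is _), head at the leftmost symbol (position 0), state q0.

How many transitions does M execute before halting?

8

q0 | [a]aabaaa_   read a → write b, move stay, go to q1
q1 | [b]aabaaa_   read b → write b, move right, go to q1
q1 | b[a]abaaa_   read a → write b, move right, go to q1
q1 | bb[a]baaa_   read a → write b, move right, go to q1
q1 | bbb[b]aaa_   read b → write b, move right, go to q1
q1 | bbbb[a]aa_   read a → write b, move right, go to q1
q1 | bbbbb[a]a_   read a → write b, move right, go to q1
q1 | bbbbbb[a]_   read a → write b, move right, go to q1
q1 | bbbbbbb[_]
M halts after 8 transitions.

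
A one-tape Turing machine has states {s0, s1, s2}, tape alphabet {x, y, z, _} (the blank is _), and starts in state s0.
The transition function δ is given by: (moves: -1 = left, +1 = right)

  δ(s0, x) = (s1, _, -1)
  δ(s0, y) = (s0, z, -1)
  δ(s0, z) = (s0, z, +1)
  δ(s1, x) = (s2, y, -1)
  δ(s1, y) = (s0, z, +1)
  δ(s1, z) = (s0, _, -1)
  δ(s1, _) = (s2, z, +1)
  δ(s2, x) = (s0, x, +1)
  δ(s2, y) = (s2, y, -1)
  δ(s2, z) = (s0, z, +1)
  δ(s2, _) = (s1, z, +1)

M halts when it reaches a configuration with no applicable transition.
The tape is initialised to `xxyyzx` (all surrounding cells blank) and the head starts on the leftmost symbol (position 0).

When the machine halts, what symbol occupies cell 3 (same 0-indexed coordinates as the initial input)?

z

state=s0 head=0 tape=_[x]xyyzx   (s0,x)→(s1,_,-1)
state=s1 head=-1 tape=[_]_xyyzx   (s1,_)→(s2,z,+1)
state=s2 head=0 tape=z[_]xyyzx   (s2,_)→(s1,z,+1)
state=s1 head=1 tape=zz[x]yyzx   (s1,x)→(s2,y,-1)
state=s2 head=0 tape=z[z]yyyzx   (s2,z)→(s0,z,+1)
state=s0 head=1 tape=zz[y]yyzx   (s0,y)→(s0,z,-1)
state=s0 head=0 tape=z[z]zyyzx   (s0,z)→(s0,z,+1)
state=s0 head=1 tape=zz[z]yyzx   (s0,z)→(s0,z,+1)
state=s0 head=2 tape=zzz[y]yzx   (s0,y)→(s0,z,-1)
state=s0 head=1 tape=zz[z]zyzx   (s0,z)→(s0,z,+1)
state=s0 head=2 tape=zzz[z]yzx   (s0,z)→(s0,z,+1)
state=s0 head=3 tape=zzzz[y]zx   (s0,y)→(s0,z,-1)
state=s0 head=2 tape=zzz[z]zzx   (s0,z)→(s0,z,+1)
state=s0 head=3 tape=zzzz[z]zx   (s0,z)→(s0,z,+1)
state=s0 head=4 tape=zzzzz[z]x   (s0,z)→(s0,z,+1)
state=s0 head=5 tape=zzzzzz[x]   (s0,x)→(s1,_,-1)
state=s1 head=4 tape=zzzzz[z]_   (s1,z)→(s0,_,-1)
state=s0 head=3 tape=zzzz[z]__   (s0,z)→(s0,z,+1)
state=s0 head=4 tape=zzzzz[_]_
Cell 3 holds z when M halts.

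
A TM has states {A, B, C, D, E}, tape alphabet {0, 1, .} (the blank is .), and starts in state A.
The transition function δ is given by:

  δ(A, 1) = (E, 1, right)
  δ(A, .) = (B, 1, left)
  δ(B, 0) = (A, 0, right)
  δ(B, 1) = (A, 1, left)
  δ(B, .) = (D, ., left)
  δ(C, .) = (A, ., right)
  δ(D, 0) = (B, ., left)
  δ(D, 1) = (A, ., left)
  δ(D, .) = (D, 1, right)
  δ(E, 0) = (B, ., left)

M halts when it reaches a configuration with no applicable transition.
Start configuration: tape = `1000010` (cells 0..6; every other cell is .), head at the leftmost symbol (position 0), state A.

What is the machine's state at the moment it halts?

E

A | ...[1]000010   read 1 → write 1, move right, go to E
E | ...1[0]00010   read 0 → write ., move left, go to B
B | ...[1].00010   read 1 → write 1, move left, go to A
A | ..[.]1.00010   read . → write 1, move left, go to B
B | .[.]11.00010   read . → write ., move left, go to D
D | [.].11.00010   read . → write 1, move right, go to D
D | 1[.]11.00010   read . → write 1, move right, go to D
D | 11[1]1.00010   read 1 → write ., move left, go to A
A | 1[1].1.00010   read 1 → write 1, move right, go to E
E | 11[.]1.00010
No transition is defined for (E, .); M halts in state E.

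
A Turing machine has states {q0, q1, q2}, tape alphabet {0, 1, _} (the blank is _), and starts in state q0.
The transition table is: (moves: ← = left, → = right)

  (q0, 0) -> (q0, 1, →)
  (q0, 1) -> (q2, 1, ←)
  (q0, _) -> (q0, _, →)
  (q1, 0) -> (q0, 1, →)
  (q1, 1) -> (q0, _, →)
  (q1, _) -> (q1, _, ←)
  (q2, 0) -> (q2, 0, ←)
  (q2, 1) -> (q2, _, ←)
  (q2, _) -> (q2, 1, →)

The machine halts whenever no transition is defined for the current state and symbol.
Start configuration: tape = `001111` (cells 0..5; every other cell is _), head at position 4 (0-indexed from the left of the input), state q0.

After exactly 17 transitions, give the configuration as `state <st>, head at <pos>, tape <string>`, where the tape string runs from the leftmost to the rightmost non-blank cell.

state q2, head at -1, tape 11100__11

state=q0 head=4 tape=___0011[1]1   (q0,1)→(q2,1,←)
state=q2 head=3 tape=___001[1]11   (q2,1)→(q2,_,←)
state=q2 head=2 tape=___00[1]_11   (q2,1)→(q2,_,←)
state=q2 head=1 tape=___0[0]__11   (q2,0)→(q2,0,←)
state=q2 head=0 tape=___[0]0__11   (q2,0)→(q2,0,←)
state=q2 head=-1 tape=__[_]00__11   (q2,_)→(q2,1,→)
state=q2 head=0 tape=__1[0]0__11   (q2,0)→(q2,0,←)
state=q2 head=-1 tape=__[1]00__11   (q2,1)→(q2,_,←)
state=q2 head=-2 tape=_[_]_00__11   (q2,_)→(q2,1,→)
state=q2 head=-1 tape=_1[_]00__11   (q2,_)→(q2,1,→)
state=q2 head=0 tape=_11[0]0__11   (q2,0)→(q2,0,←)
state=q2 head=-1 tape=_1[1]00__11   (q2,1)→(q2,_,←)
state=q2 head=-2 tape=_[1]_00__11   (q2,1)→(q2,_,←)
state=q2 head=-3 tape=[_]__00__11   (q2,_)→(q2,1,→)
state=q2 head=-2 tape=1[_]_00__11   (q2,_)→(q2,1,→)
state=q2 head=-1 tape=11[_]00__11   (q2,_)→(q2,1,→)
state=q2 head=0 tape=111[0]0__11   (q2,0)→(q2,0,←)
state=q2 head=-1 tape=11[1]00__11
After 17 steps: state q2, head at -1, tape 11100__11.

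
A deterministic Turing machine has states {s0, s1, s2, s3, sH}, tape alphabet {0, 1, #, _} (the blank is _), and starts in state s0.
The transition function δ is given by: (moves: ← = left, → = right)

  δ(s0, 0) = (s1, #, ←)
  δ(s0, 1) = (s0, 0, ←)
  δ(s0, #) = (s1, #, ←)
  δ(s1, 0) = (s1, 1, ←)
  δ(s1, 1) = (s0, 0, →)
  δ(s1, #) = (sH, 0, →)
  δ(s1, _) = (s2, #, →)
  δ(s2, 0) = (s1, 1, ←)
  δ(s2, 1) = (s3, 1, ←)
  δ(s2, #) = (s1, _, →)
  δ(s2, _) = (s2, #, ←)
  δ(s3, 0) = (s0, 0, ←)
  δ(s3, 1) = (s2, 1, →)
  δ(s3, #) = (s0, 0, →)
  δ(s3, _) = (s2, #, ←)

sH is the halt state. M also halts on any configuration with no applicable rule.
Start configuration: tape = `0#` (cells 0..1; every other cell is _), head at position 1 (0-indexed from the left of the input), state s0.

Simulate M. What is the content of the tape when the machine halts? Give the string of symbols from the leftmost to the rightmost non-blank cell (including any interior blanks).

0#0#

s0 | __0[#]   read # → write #, move ←, go to s1
s1 | __[0]#   read 0 → write 1, move ←, go to s1
s1 | _[_]1#   read _ → write #, move →, go to s2
s2 | _#[1]#   read 1 → write 1, move ←, go to s3
s3 | _[#]1#   read # → write 0, move →, go to s0
s0 | _0[1]#   read 1 → write 0, move ←, go to s0
s0 | _[0]0#   read 0 → write #, move ←, go to s1
s1 | [_]#0#   read _ → write #, move →, go to s2
s2 | #[#]0#   read # → write _, move →, go to s1
s1 | #_[0]#   read 0 → write 1, move ←, go to s1
s1 | #[_]1#   read _ → write #, move →, go to s2
s2 | ##[1]#   read 1 → write 1, move ←, go to s3
s3 | #[#]1#   read # → write 0, move →, go to s0
s0 | #0[1]#   read 1 → write 0, move ←, go to s0
s0 | #[0]0#   read 0 → write #, move ←, go to s1
s1 | [#]#0#   read # → write 0, move →, go to sH
sH | 0[#]0#
The non-blank tape span at halt is 0#0#.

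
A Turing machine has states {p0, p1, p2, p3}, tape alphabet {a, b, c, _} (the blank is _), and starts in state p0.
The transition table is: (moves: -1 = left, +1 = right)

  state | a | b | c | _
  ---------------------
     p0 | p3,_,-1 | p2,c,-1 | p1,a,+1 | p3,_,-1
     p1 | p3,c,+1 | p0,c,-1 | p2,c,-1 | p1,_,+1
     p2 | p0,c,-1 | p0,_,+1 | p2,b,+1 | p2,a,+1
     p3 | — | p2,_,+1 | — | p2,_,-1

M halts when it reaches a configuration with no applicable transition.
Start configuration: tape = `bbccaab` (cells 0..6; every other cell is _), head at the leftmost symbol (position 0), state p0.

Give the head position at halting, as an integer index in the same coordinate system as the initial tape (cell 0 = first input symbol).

p0 | _[b]bccaab   read b → write c, move -1, go to p2
p2 | [_]cbccaab   read _ → write a, move +1, go to p2
p2 | a[c]bccaab   read c → write b, move +1, go to p2
p2 | ab[b]ccaab   read b → write _, move +1, go to p0
p0 | ab_[c]caab   read c → write a, move +1, go to p1
p1 | ab_a[c]aab   read c → write c, move -1, go to p2
p2 | ab_[a]caab   read a → write c, move -1, go to p0
p0 | ab[_]ccaab   read _ → write _, move -1, go to p3
p3 | a[b]_ccaab   read b → write _, move +1, go to p2
p2 | a_[_]ccaab   read _ → write a, move +1, go to p2
p2 | a_a[c]caab   read c → write b, move +1, go to p2
p2 | a_ab[c]aab   read c → write b, move +1, go to p2
p2 | a_abb[a]ab   read a → write c, move -1, go to p0
p0 | a_ab[b]cab   read b → write c, move -1, go to p2
p2 | a_a[b]ccab   read b → write _, move +1, go to p0
p0 | a_a_[c]cab   read c → write a, move +1, go to p1
p1 | a_a_a[c]ab   read c → write c, move -1, go to p2
p2 | a_a_[a]cab   read a → write c, move -1, go to p0
p0 | a_a[_]ccab   read _ → write _, move -1, go to p3
p3 | a_[a]_ccab
At halt the head is at cell 1.

1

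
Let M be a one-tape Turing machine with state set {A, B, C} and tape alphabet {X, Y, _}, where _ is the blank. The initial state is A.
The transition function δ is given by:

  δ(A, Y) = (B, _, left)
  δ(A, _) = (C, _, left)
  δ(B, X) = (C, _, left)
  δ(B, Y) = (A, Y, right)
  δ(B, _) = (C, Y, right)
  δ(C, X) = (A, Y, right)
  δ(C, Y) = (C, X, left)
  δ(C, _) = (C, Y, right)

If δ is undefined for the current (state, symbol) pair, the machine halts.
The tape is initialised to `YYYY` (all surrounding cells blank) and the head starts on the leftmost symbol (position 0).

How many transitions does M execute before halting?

state=A head=0 tape=__[Y]YYY   (A,Y)→(B,_,left)
state=B head=-1 tape=_[_]_YYY   (B,_)→(C,Y,right)
state=C head=0 tape=_Y[_]YYY   (C,_)→(C,Y,right)
state=C head=1 tape=_YY[Y]YY   (C,Y)→(C,X,left)
state=C head=0 tape=_Y[Y]XYY   (C,Y)→(C,X,left)
state=C head=-1 tape=_[Y]XXYY   (C,Y)→(C,X,left)
state=C head=-2 tape=[_]XXXYY   (C,_)→(C,Y,right)
state=C head=-1 tape=Y[X]XXYY   (C,X)→(A,Y,right)
state=A head=0 tape=YY[X]XYY
M halts after 8 transitions.

8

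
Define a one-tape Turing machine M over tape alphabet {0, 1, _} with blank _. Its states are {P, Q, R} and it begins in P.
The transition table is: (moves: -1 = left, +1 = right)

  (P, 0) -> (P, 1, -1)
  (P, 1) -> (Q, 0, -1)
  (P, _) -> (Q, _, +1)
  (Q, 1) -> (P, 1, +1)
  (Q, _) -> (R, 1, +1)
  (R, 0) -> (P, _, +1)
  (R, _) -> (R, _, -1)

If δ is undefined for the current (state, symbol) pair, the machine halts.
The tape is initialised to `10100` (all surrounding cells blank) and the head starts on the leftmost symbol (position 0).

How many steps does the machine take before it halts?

28

state=P head=0 tape=_[1]0100___   (P,1)→(Q,0,-1)
state=Q head=-1 tape=[_]00100___   (Q,_)→(R,1,+1)
state=R head=0 tape=1[0]0100___   (R,0)→(P,_,+1)
state=P head=1 tape=1_[0]100___   (P,0)→(P,1,-1)
state=P head=0 tape=1[_]1100___   (P,_)→(Q,_,+1)
state=Q head=1 tape=1_[1]100___   (Q,1)→(P,1,+1)
state=P head=2 tape=1_1[1]00___   (P,1)→(Q,0,-1)
state=Q head=1 tape=1_[1]000___   (Q,1)→(P,1,+1)
state=P head=2 tape=1_1[0]00___   (P,0)→(P,1,-1)
state=P head=1 tape=1_[1]100___   (P,1)→(Q,0,-1)
state=Q head=0 tape=1[_]0100___   (Q,_)→(R,1,+1)
state=R head=1 tape=11[0]100___   (R,0)→(P,_,+1)
state=P head=2 tape=11_[1]00___   (P,1)→(Q,0,-1)
state=Q head=1 tape=11[_]000___   (Q,_)→(R,1,+1)
state=R head=2 tape=111[0]00___   (R,0)→(P,_,+1)
state=P head=3 tape=111_[0]0___   (P,0)→(P,1,-1)
state=P head=2 tape=111[_]10___   (P,_)→(Q,_,+1)
state=Q head=3 tape=111_[1]0___   (Q,1)→(P,1,+1)
state=P head=4 tape=111_1[0]___   (P,0)→(P,1,-1)
state=P head=3 tape=111_[1]1___   (P,1)→(Q,0,-1)
state=Q head=2 tape=111[_]01___   (Q,_)→(R,1,+1)
state=R head=3 tape=1111[0]1___   (R,0)→(P,_,+1)
state=P head=4 tape=1111_[1]___   (P,1)→(Q,0,-1)
state=Q head=3 tape=1111[_]0___   (Q,_)→(R,1,+1)
state=R head=4 tape=11111[0]___   (R,0)→(P,_,+1)
state=P head=5 tape=11111_[_]__   (P,_)→(Q,_,+1)
state=Q head=6 tape=11111__[_]_   (Q,_)→(R,1,+1)
state=R head=7 tape=11111__1[_]   (R,_)→(R,_,-1)
state=R head=6 tape=11111__[1]_
M halts after 28 transitions.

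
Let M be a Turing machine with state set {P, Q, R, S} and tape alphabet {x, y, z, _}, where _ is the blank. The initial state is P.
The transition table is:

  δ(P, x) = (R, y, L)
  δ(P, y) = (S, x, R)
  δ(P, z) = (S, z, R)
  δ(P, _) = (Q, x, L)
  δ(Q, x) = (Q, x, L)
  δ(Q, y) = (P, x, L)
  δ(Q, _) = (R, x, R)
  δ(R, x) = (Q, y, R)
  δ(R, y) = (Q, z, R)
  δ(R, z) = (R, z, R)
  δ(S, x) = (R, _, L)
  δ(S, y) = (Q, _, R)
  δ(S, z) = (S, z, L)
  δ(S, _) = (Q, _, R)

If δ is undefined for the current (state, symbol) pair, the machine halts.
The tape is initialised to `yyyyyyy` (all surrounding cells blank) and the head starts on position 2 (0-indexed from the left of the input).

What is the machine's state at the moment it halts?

R

P | yy[y]yyyy   read y → write x, move R, go to S
S | yyx[y]yyy   read y → write _, move R, go to Q
Q | yyx_[y]yy   read y → write x, move L, go to P
P | yyx[_]xyy   read _ → write x, move L, go to Q
Q | yy[x]xxyy   read x → write x, move L, go to Q
Q | y[y]xxxyy   read y → write x, move L, go to P
P | [y]xxxxyy   read y → write x, move R, go to S
S | x[x]xxxyy   read x → write _, move L, go to R
R | [x]_xxxyy   read x → write y, move R, go to Q
Q | y[_]xxxyy   read _ → write x, move R, go to R
R | yx[x]xxyy   read x → write y, move R, go to Q
Q | yxy[x]xyy   read x → write x, move L, go to Q
Q | yx[y]xxyy   read y → write x, move L, go to P
P | y[x]xxxyy   read x → write y, move L, go to R
R | [y]yxxxyy   read y → write z, move R, go to Q
Q | z[y]xxxyy   read y → write x, move L, go to P
P | [z]xxxxyy   read z → write z, move R, go to S
S | z[x]xxxyy   read x → write _, move L, go to R
R | [z]_xxxyy   read z → write z, move R, go to R
R | z[_]xxxyy
No transition is defined for (R, _); M halts in state R.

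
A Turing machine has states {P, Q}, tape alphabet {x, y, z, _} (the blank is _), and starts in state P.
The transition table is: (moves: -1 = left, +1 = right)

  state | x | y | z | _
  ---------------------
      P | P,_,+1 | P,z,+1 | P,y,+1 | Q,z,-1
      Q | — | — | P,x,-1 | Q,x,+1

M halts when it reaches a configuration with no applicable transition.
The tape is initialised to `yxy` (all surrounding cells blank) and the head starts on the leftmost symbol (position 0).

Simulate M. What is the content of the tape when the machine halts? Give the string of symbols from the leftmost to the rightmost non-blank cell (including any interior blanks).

state=P head=0 tape=__[y]xy__   (P,y)→(P,z,+1)
state=P head=1 tape=__z[x]y__   (P,x)→(P,_,+1)
state=P head=2 tape=__z_[y]__   (P,y)→(P,z,+1)
state=P head=3 tape=__z_z[_]_   (P,_)→(Q,z,-1)
state=Q head=2 tape=__z_[z]z_   (Q,z)→(P,x,-1)
state=P head=1 tape=__z[_]xz_   (P,_)→(Q,z,-1)
state=Q head=0 tape=__[z]zxz_   (Q,z)→(P,x,-1)
state=P head=-1 tape=_[_]xzxz_   (P,_)→(Q,z,-1)
state=Q head=-2 tape=[_]zxzxz_   (Q,_)→(Q,x,+1)
state=Q head=-1 tape=x[z]xzxz_   (Q,z)→(P,x,-1)
state=P head=-2 tape=[x]xxzxz_   (P,x)→(P,_,+1)
state=P head=-1 tape=_[x]xzxz_   (P,x)→(P,_,+1)
state=P head=0 tape=__[x]zxz_   (P,x)→(P,_,+1)
state=P head=1 tape=___[z]xz_   (P,z)→(P,y,+1)
state=P head=2 tape=___y[x]z_   (P,x)→(P,_,+1)
state=P head=3 tape=___y_[z]_   (P,z)→(P,y,+1)
state=P head=4 tape=___y_y[_]   (P,_)→(Q,z,-1)
state=Q head=3 tape=___y_[y]z
The non-blank tape span at halt is y_yz.

y_yz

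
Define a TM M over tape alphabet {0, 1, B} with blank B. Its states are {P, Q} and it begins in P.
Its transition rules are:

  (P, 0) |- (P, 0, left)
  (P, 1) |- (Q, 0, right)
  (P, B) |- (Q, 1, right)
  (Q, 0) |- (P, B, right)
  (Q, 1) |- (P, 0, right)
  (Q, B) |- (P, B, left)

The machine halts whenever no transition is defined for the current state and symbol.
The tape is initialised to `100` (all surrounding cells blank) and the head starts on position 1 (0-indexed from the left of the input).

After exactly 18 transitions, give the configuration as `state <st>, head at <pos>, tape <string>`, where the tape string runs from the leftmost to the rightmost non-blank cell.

state=P head=1 tape=1[0]0BBB   (P,0)→(P,0,left)
state=P head=0 tape=[1]00BBB   (P,1)→(Q,0,right)
state=Q head=1 tape=0[0]0BBB   (Q,0)→(P,B,right)
state=P head=2 tape=0B[0]BBB   (P,0)→(P,0,left)
state=P head=1 tape=0[B]0BBB   (P,B)→(Q,1,right)
state=Q head=2 tape=01[0]BBB   (Q,0)→(P,B,right)
state=P head=3 tape=01B[B]BB   (P,B)→(Q,1,right)
state=Q head=4 tape=01B1[B]B   (Q,B)→(P,B,left)
state=P head=3 tape=01B[1]BB   (P,1)→(Q,0,right)
state=Q head=4 tape=01B0[B]B   (Q,B)→(P,B,left)
state=P head=3 tape=01B[0]BB   (P,0)→(P,0,left)
state=P head=2 tape=01[B]0BB   (P,B)→(Q,1,right)
state=Q head=3 tape=011[0]BB   (Q,0)→(P,B,right)
state=P head=4 tape=011B[B]B   (P,B)→(Q,1,right)
state=Q head=5 tape=011B1[B]   (Q,B)→(P,B,left)
state=P head=4 tape=011B[1]B   (P,1)→(Q,0,right)
state=Q head=5 tape=011B0[B]   (Q,B)→(P,B,left)
state=P head=4 tape=011B[0]B   (P,0)→(P,0,left)
state=P head=3 tape=011[B]0B
After 18 steps: state P, head at 3, tape 011B0.

state P, head at 3, tape 011B0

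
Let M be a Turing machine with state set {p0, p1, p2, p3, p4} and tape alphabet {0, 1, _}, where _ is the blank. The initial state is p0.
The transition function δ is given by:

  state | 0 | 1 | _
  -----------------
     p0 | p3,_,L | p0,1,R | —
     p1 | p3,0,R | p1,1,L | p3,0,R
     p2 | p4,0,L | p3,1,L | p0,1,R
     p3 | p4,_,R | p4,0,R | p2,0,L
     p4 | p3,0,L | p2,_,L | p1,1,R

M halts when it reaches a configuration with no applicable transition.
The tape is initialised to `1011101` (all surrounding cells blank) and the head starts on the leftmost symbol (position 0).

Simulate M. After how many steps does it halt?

p0 | __[1]011101   read 1 → write 1, move R, go to p0
p0 | __1[0]11101   read 0 → write _, move L, go to p3
p3 | __[1]_11101   read 1 → write 0, move R, go to p4
p4 | __0[_]11101   read _ → write 1, move R, go to p1
p1 | __01[1]1101   read 1 → write 1, move L, go to p1
p1 | __0[1]11101   read 1 → write 1, move L, go to p1
p1 | __[0]111101   read 0 → write 0, move R, go to p3
p3 | __0[1]11101   read 1 → write 0, move R, go to p4
p4 | __00[1]1101   read 1 → write _, move L, go to p2
p2 | __0[0]_1101   read 0 → write 0, move L, go to p4
p4 | __[0]0_1101   read 0 → write 0, move L, go to p3
p3 | _[_]00_1101   read _ → write 0, move L, go to p2
p2 | [_]000_1101   read _ → write 1, move R, go to p0
p0 | 1[0]00_1101   read 0 → write _, move L, go to p3
p3 | [1]_00_1101   read 1 → write 0, move R, go to p4
p4 | 0[_]00_1101   read _ → write 1, move R, go to p1
p1 | 01[0]0_1101   read 0 → write 0, move R, go to p3
p3 | 010[0]_1101   read 0 → write _, move R, go to p4
p4 | 010_[_]1101   read _ → write 1, move R, go to p1
p1 | 010_1[1]101   read 1 → write 1, move L, go to p1
p1 | 010_[1]1101   read 1 → write 1, move L, go to p1
p1 | 010[_]11101   read _ → write 0, move R, go to p3
p3 | 0100[1]1101   read 1 → write 0, move R, go to p4
p4 | 01000[1]101   read 1 → write _, move L, go to p2
p2 | 0100[0]_101   read 0 → write 0, move L, go to p4
p4 | 010[0]0_101   read 0 → write 0, move L, go to p3
p3 | 01[0]00_101   read 0 → write _, move R, go to p4
p4 | 01_[0]0_101   read 0 → write 0, move L, go to p3
p3 | 01[_]00_101   read _ → write 0, move L, go to p2
p2 | 0[1]000_101   read 1 → write 1, move L, go to p3
p3 | [0]1000_101   read 0 → write _, move R, go to p4
p4 | _[1]000_101   read 1 → write _, move L, go to p2
p2 | [_]_000_101   read _ → write 1, move R, go to p0
p0 | 1[_]000_101
M halts after 33 transitions.

33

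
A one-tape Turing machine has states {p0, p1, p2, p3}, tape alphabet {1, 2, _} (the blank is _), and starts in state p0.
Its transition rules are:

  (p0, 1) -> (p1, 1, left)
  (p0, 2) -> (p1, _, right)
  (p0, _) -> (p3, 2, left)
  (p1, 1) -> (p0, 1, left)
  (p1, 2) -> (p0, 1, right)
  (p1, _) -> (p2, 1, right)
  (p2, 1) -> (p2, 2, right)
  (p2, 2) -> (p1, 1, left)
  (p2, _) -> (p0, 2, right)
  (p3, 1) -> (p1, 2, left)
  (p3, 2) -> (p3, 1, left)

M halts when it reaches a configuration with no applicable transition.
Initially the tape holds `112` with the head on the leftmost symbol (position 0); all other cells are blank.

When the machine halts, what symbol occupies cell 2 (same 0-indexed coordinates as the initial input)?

1

state=p0 head=0 tape=____[1]12   (p0,1)→(p1,1,left)
state=p1 head=-1 tape=___[_]112   (p1,_)→(p2,1,right)
state=p2 head=0 tape=___1[1]12   (p2,1)→(p2,2,right)
state=p2 head=1 tape=___12[1]2   (p2,1)→(p2,2,right)
state=p2 head=2 tape=___122[2]   (p2,2)→(p1,1,left)
state=p1 head=1 tape=___12[2]1   (p1,2)→(p0,1,right)
state=p0 head=2 tape=___121[1]   (p0,1)→(p1,1,left)
state=p1 head=1 tape=___12[1]1   (p1,1)→(p0,1,left)
state=p0 head=0 tape=___1[2]11   (p0,2)→(p1,_,right)
state=p1 head=1 tape=___1_[1]1   (p1,1)→(p0,1,left)
state=p0 head=0 tape=___1[_]11   (p0,_)→(p3,2,left)
state=p3 head=-1 tape=___[1]211   (p3,1)→(p1,2,left)
state=p1 head=-2 tape=__[_]2211   (p1,_)→(p2,1,right)
state=p2 head=-1 tape=__1[2]211   (p2,2)→(p1,1,left)
state=p1 head=-2 tape=__[1]1211   (p1,1)→(p0,1,left)
state=p0 head=-3 tape=_[_]11211   (p0,_)→(p3,2,left)
state=p3 head=-4 tape=[_]211211
Cell 2 holds 1 when M halts.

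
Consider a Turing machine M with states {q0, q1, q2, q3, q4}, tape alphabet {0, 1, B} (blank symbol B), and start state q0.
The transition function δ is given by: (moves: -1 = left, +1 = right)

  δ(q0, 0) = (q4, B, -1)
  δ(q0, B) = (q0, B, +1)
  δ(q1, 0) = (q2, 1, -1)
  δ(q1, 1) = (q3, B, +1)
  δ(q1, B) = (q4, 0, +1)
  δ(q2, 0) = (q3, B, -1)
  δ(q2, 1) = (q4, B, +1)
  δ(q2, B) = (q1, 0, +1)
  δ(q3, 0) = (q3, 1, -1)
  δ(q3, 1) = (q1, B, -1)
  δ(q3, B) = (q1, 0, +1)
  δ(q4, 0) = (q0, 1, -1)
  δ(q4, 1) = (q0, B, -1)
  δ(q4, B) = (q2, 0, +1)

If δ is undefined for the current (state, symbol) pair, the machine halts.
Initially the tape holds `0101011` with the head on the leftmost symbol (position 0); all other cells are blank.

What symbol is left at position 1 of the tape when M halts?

B

state=q0 head=0 tape=BB[0]101011   (q0,0)→(q4,B,-1)
state=q4 head=-1 tape=B[B]B101011   (q4,B)→(q2,0,+1)
state=q2 head=0 tape=B0[B]101011   (q2,B)→(q1,0,+1)
state=q1 head=1 tape=B00[1]01011   (q1,1)→(q3,B,+1)
state=q3 head=2 tape=B00B[0]1011   (q3,0)→(q3,1,-1)
state=q3 head=1 tape=B00[B]11011   (q3,B)→(q1,0,+1)
state=q1 head=2 tape=B000[1]1011   (q1,1)→(q3,B,+1)
state=q3 head=3 tape=B000B[1]011   (q3,1)→(q1,B,-1)
state=q1 head=2 tape=B000[B]B011   (q1,B)→(q4,0,+1)
state=q4 head=3 tape=B0000[B]011   (q4,B)→(q2,0,+1)
state=q2 head=4 tape=B00000[0]11   (q2,0)→(q3,B,-1)
state=q3 head=3 tape=B0000[0]B11   (q3,0)→(q3,1,-1)
state=q3 head=2 tape=B000[0]1B11   (q3,0)→(q3,1,-1)
state=q3 head=1 tape=B00[0]11B11   (q3,0)→(q3,1,-1)
state=q3 head=0 tape=B0[0]111B11   (q3,0)→(q3,1,-1)
state=q3 head=-1 tape=B[0]1111B11   (q3,0)→(q3,1,-1)
state=q3 head=-2 tape=[B]11111B11   (q3,B)→(q1,0,+1)
state=q1 head=-1 tape=0[1]1111B11   (q1,1)→(q3,B,+1)
state=q3 head=0 tape=0B[1]111B11   (q3,1)→(q1,B,-1)
state=q1 head=-1 tape=0[B]B111B11   (q1,B)→(q4,0,+1)
state=q4 head=0 tape=00[B]111B11   (q4,B)→(q2,0,+1)
state=q2 head=1 tape=000[1]11B11   (q2,1)→(q4,B,+1)
state=q4 head=2 tape=000B[1]1B11   (q4,1)→(q0,B,-1)
state=q0 head=1 tape=000[B]B1B11   (q0,B)→(q0,B,+1)
state=q0 head=2 tape=000B[B]1B11   (q0,B)→(q0,B,+1)
state=q0 head=3 tape=000BB[1]B11
Cell 1 holds B when M halts.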